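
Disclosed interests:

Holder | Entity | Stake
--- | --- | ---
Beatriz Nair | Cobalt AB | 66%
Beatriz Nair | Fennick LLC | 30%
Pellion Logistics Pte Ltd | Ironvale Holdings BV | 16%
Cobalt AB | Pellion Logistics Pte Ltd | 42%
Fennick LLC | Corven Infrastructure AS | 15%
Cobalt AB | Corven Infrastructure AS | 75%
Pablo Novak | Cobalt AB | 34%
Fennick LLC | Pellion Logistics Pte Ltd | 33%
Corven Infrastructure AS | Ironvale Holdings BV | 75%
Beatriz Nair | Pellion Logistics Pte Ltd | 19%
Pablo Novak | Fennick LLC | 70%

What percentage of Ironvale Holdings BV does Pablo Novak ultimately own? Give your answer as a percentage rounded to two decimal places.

Pablo reaches Ironvale along 4 paths.
Via Cobalt → Corven: 34% × 75% × 75% = 19.125%.
Via Fennick → Corven: 70% × 15% × 75% = 7.875%.
Via Cobalt → Pellion: 34% × 42% × 16% = 2.2848%.
Via Fennick → Pellion: 70% × 33% × 16% = 3.696%.
Total: 19.125% + 7.875% + 2.2848% + 3.696% = 32.9808%.
Rounded: 32.98%.

32.98%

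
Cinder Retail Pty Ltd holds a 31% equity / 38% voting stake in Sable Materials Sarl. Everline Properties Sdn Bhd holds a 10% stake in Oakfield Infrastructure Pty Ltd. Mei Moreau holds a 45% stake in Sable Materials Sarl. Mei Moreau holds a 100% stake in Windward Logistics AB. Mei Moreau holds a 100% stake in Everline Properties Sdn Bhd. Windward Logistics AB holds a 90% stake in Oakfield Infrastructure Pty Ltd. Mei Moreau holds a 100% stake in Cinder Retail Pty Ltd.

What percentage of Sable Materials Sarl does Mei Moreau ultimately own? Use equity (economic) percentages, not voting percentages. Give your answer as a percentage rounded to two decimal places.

76.00%

Mei reaches Sable along 2 paths.
Direct stake: 45% = 45%.
Via Cinder: 100% × 31% = 31%.
Total: 45% + 31% = 76%.
Rounded: 76.00%.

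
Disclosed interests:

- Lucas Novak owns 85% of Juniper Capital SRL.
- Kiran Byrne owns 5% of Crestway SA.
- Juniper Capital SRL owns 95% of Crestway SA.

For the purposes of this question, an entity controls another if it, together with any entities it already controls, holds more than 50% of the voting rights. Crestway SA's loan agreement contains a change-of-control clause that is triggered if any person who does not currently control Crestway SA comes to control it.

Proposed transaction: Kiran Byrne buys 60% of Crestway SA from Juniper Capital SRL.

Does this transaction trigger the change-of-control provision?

The purchase adds only to Kiran's holdings (Juniper's stake shrinks), so Kiran is the only person who could newly come to control Crestway.
Kiran's largest direct stake is 5% in Crestway, which does not meet the threshold, so Kiran controls no company.
In Crestway, Kiran's side holds only 5%, not > 50%.
So before the transaction, Kiran does not control Crestway.
After the purchase, Kiran's direct stake in Crestway rises to 5% + 60% = 65%, and Juniper's stake falls to 35%.
Kiran holds 65% of Crestway, so Kiran controls Crestway.
Kiran did not control Crestway before and does after, so the clause is triggered.

Yes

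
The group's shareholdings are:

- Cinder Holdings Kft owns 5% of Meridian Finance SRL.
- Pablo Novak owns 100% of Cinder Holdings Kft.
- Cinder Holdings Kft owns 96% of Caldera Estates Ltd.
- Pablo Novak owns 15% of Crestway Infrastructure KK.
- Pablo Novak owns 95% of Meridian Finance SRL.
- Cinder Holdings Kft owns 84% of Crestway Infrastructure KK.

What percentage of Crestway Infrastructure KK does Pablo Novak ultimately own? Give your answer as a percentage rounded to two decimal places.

Pablo reaches Crestway along 2 paths.
Via Cinder: 100% × 84% = 84%.
Direct stake: 15% = 15%.
Total: 84% + 15% = 99%.
Rounded: 99.00%.

99.00%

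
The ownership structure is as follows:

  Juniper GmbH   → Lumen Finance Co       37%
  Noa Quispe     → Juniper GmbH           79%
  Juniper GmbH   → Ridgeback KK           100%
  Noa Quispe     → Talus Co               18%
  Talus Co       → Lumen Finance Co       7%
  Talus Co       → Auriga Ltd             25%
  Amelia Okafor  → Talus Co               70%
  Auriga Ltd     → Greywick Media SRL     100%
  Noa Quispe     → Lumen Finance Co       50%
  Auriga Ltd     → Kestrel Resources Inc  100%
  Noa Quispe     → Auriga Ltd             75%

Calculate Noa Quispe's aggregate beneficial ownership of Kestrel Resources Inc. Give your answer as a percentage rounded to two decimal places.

Noa reaches Kestrel along 2 paths.
Via Talus → Auriga: 18% × 25% × 100% = 4.5%.
Via Auriga: 75% × 100% = 75%.
Total: 4.5% + 75% = 79.5%.
Rounded: 79.50%.

79.50%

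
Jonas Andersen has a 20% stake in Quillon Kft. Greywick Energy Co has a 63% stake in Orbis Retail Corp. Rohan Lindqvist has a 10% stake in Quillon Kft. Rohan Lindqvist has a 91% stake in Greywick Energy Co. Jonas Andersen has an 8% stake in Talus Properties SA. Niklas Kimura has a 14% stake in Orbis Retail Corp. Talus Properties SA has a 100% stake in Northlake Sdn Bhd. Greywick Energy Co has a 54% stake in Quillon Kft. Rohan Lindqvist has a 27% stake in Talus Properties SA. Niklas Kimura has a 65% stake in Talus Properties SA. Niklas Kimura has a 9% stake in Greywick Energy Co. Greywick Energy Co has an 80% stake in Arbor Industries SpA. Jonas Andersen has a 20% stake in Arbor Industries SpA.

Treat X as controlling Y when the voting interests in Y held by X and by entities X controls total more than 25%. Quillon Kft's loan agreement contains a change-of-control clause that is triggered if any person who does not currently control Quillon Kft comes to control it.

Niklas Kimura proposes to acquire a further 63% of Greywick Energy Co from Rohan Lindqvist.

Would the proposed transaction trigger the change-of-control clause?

The purchase adds only to Niklas's holdings (Rohan's stake shrinks), so Niklas is the only person who could newly come to control Quillon.
Niklas holds 65% of Talus, so Niklas controls Talus.
Talus holds 100% of Northlake, so Niklas controls Northlake.
Neither Niklas nor any entity Niklas controls holds any voting interest in Quillon.
So before the transaction, Niklas does not control Quillon.
After the purchase, Niklas's direct stake in Greywick rises to 9% + 63% = 72%, and Rohan's stake falls to 28%.
Niklas holds 72% of Greywick, so Niklas controls Greywick.
Greywick holds 54% of Quillon, so Niklas controls Quillon.
Niklas did not control Quillon before and does after, so the clause is triggered.

Yes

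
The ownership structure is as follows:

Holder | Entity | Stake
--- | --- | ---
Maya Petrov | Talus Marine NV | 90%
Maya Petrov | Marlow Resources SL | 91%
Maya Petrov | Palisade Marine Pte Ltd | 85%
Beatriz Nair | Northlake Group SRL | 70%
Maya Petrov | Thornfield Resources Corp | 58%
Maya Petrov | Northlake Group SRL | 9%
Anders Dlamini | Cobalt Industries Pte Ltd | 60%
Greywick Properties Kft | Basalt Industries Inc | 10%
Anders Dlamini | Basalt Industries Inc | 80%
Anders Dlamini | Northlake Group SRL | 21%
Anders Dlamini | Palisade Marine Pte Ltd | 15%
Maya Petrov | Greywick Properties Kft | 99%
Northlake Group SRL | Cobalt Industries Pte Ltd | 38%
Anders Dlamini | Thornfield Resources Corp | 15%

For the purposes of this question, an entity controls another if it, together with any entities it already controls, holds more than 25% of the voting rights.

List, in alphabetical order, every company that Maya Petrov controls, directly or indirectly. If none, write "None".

Maya holds 85% of Palisade, so Maya controls Palisade.
Maya holds 58% of Thornfield, so Maya controls Thornfield.
Maya holds 99% of Greywick, so Maya controls Greywick.
Maya holds 91% of Marlow, so Maya controls Marlow.
Maya holds 90% of Talus, so Maya controls Talus.
No other company's threshold is met.

Greywick Properties Kft, Marlow Resources SL, Palisade Marine Pte Ltd, Talus Marine NV, Thornfield Resources Corp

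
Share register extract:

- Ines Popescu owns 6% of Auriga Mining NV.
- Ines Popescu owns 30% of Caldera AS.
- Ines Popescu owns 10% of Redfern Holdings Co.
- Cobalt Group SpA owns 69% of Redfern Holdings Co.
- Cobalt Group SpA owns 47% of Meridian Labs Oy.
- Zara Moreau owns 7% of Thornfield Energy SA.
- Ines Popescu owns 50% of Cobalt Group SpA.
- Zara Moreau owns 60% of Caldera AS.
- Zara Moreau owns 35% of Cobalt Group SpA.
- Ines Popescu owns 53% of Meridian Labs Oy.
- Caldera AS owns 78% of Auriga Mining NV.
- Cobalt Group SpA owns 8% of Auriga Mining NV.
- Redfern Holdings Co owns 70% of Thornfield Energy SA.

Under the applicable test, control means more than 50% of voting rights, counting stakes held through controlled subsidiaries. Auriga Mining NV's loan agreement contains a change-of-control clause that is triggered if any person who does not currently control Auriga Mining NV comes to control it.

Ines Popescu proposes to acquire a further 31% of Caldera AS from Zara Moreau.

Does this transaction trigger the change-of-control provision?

Yes

The purchase adds only to Ines's holdings (Zara's stake shrinks), so Ines is the only person who could newly come to control Auriga.
Ines holds 53% of Meridian, so Ines controls Meridian.
In Auriga, Ines's side holds only 6%, not > 50%.
So before the transaction, Ines does not control Auriga.
After the purchase, Ines's direct stake in Caldera rises to 30% + 31% = 61%, and Zara's stake falls to 29%.
Ines holds 61% of Caldera, so Ines controls Caldera.
Caldera and Ines together hold 78% + 6% = 84% of Auriga, so Ines controls Auriga.
Ines did not control Auriga before and does after, so the clause is triggered.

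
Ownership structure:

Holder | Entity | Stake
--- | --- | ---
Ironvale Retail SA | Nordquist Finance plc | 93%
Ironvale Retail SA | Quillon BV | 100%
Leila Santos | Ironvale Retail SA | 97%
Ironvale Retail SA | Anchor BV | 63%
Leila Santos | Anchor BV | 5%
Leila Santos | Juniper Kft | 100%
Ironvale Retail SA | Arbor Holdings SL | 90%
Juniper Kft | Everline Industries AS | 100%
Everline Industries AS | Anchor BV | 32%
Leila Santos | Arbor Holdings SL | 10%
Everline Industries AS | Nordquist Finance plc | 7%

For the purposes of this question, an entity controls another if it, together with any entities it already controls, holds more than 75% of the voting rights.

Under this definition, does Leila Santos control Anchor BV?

Leila holds 100% of Juniper, so Leila controls Juniper.
Juniper holds 100% of Everline, so Leila controls Everline.
Leila holds 97% of Ironvale, so Leila controls Ironvale.
Everline and Ironvale and Leila together hold 32% + 63% + 5% = 100% of Anchor, so Leila controls Anchor.

Yes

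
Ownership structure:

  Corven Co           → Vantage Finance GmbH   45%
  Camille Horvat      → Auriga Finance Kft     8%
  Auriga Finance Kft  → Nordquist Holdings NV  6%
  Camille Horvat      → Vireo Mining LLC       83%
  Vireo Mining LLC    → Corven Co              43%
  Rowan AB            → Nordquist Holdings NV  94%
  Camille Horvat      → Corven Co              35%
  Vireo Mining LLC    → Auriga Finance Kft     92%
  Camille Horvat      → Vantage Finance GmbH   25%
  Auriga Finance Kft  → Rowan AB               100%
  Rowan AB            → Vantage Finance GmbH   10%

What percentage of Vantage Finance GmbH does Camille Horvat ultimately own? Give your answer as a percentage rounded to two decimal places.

Camille reaches Vantage along 5 paths.
Direct stake: 25% = 25%.
Via Corven: 35% × 45% = 15.75%.
Via Vireo → Corven: 83% × 43% × 45% = 16.0605%.
Via Auriga → Rowan: 8% × 100% × 10% = 0.8%.
Via Vireo → Auriga → Rowan: 83% × 92% × 100% × 10% = 7.636%.
Total: 25% + 15.75% + 16.0605% + 0.8% + 7.636% = 65.2465%.
Rounded: 65.25%.

65.25%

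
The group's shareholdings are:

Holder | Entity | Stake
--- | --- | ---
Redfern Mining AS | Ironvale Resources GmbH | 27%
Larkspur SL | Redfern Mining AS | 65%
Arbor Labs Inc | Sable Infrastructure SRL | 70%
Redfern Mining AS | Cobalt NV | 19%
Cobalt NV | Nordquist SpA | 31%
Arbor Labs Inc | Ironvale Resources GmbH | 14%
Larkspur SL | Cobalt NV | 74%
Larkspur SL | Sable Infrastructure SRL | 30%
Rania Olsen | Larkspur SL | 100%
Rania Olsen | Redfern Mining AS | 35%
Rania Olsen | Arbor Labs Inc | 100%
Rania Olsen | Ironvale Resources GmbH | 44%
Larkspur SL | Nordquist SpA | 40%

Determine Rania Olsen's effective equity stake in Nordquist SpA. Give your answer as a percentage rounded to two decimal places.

68.83%

Rania reaches Nordquist along 4 paths.
Via Larkspur: 100% × 40% = 40%.
Via Larkspur → Cobalt: 100% × 74% × 31% = 22.94%.
Via Larkspur → Redfern → Cobalt: 100% × 65% × 19% × 31% = 3.8285%.
Via Redfern → Cobalt: 35% × 19% × 31% = 2.0615%.
Total: 40% + 22.94% + 3.8285% + 2.0615% = 68.83%.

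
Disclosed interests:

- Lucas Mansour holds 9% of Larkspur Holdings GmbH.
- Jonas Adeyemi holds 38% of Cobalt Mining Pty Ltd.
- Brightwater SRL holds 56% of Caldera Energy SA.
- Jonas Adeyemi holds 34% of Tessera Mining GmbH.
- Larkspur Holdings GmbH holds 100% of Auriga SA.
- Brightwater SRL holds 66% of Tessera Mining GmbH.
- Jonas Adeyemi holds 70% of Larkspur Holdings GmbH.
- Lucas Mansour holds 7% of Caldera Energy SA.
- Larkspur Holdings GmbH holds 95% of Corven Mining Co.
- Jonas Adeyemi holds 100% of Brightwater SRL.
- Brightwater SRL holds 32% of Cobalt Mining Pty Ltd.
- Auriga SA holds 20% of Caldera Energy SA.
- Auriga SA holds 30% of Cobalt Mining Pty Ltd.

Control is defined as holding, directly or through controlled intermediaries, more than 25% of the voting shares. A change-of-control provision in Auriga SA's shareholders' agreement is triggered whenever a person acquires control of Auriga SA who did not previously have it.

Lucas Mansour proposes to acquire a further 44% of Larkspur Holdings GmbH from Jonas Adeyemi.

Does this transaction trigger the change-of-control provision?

The purchase adds only to Lucas's holdings (Jonas's stake shrinks), so Lucas is the only person who could newly come to control Auriga.
Lucas's largest direct stake is 9% in Larkspur, which does not meet the threshold, so Lucas controls no company.
Neither Lucas nor any entity Lucas controls holds any voting interest in Auriga.
So before the transaction, Lucas does not control Auriga.
After the purchase, Lucas's direct stake in Larkspur rises to 9% + 44% = 53%, and Jonas's stake falls to 26%.
Lucas holds 53% of Larkspur, so Lucas controls Larkspur.
Larkspur holds 100% of Auriga, so Lucas controls Auriga.
Lucas did not control Auriga before and does after, so the clause is triggered.

Yes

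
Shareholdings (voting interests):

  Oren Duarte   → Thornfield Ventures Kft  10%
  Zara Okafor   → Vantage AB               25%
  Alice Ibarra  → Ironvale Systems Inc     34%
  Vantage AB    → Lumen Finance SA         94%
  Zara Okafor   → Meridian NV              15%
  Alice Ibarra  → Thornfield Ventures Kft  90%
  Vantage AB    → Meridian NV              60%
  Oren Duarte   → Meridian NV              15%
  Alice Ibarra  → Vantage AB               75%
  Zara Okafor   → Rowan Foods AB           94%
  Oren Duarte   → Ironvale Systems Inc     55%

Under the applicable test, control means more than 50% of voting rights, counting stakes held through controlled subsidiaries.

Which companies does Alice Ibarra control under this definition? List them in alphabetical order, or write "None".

Alice holds 75% of Vantage, so Alice controls Vantage.
Alice holds 90% of Thornfield, so Alice controls Thornfield.
Vantage holds 94% of Lumen, so Alice controls Lumen.
Vantage holds 60% of Meridian, so Alice controls Meridian.
No other company's threshold is met.

Lumen Finance SA, Meridian NV, Thornfield Ventures Kft, Vantage AB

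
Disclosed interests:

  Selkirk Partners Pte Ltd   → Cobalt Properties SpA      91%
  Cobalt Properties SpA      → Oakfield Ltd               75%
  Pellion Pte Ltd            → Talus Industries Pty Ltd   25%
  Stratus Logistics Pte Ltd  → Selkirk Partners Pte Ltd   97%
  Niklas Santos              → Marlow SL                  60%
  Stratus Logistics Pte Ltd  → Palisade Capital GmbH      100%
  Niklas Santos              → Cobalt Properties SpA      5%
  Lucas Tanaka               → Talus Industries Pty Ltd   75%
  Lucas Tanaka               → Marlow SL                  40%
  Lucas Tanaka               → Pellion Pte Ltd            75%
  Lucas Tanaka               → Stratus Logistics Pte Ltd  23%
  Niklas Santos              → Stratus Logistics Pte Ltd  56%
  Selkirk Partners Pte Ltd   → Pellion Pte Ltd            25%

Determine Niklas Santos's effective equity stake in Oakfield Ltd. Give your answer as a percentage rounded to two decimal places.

40.82%

Niklas reaches Oakfield along 2 paths.
Via Stratus → Selkirk → Cobalt: 56% × 97% × 91% × 75% = 37.0734%.
Via Cobalt: 5% × 75% = 3.75%.
Total: 37.0734% + 3.75% = 40.8234%.
Rounded: 40.82%.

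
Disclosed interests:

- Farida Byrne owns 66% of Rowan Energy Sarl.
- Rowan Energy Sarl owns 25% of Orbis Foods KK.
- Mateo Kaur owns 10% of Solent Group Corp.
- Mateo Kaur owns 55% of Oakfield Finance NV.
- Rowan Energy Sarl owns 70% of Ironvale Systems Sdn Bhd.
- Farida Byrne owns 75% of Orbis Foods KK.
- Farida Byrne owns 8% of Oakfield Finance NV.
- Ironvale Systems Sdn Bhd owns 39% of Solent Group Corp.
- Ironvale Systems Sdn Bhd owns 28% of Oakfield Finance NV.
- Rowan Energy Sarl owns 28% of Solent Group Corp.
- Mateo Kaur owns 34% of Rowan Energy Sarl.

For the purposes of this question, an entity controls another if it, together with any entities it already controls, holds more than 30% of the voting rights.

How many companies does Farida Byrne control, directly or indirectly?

5

Farida holds 66% of Rowan, so Farida controls Rowan.
Rowan holds 70% of Ironvale, so Farida controls Ironvale.
Rowan and Farida together hold 25% + 75% = 100% of Orbis, so Farida controls Orbis.
Ironvale and Farida together hold 28% + 8% = 36% of Oakfield, so Farida controls Oakfield.
Rowan and Ironvale together hold 28% + 39% = 67% of Solent, so Farida controls Solent.
Farida controls 5 companies.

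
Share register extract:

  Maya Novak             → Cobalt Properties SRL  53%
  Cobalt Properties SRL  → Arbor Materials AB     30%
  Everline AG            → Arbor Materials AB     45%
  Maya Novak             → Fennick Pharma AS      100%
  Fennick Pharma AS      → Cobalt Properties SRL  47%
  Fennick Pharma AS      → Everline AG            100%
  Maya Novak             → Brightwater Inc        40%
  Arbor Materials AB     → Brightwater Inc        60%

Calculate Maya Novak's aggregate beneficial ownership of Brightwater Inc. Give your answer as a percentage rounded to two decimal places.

85.00%

Maya reaches Brightwater along 4 paths.
Direct stake: 40% = 40%.
Via Fennick → Cobalt → Arbor: 100% × 47% × 30% × 60% = 8.46%.
Via Cobalt → Arbor: 53% × 30% × 60% = 9.54%.
Via Fennick → Everline → Arbor: 100% × 100% × 45% × 60% = 27%.
Total: 40% + 8.46% + 9.54% + 27% = 85%.
Rounded: 85.00%.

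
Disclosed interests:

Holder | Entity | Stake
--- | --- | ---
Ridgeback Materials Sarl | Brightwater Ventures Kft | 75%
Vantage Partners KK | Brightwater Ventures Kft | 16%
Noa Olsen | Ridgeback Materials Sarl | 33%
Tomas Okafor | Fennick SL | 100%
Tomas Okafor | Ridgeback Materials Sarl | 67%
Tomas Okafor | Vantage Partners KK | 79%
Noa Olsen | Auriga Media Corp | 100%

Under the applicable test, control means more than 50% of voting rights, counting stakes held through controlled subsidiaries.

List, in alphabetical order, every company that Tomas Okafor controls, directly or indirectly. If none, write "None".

Brightwater Ventures Kft, Fennick SL, Ridgeback Materials Sarl, Vantage Partners KK

Tomas holds 67% of Ridgeback, so Tomas controls Ridgeback.
Tomas holds 79% of Vantage, so Tomas controls Vantage.
Ridgeback and Vantage together hold 75% + 16% = 91% of Brightwater, so Tomas controls Brightwater.
Tomas holds 100% of Fennick, so Tomas controls Fennick.
No other company's threshold is met.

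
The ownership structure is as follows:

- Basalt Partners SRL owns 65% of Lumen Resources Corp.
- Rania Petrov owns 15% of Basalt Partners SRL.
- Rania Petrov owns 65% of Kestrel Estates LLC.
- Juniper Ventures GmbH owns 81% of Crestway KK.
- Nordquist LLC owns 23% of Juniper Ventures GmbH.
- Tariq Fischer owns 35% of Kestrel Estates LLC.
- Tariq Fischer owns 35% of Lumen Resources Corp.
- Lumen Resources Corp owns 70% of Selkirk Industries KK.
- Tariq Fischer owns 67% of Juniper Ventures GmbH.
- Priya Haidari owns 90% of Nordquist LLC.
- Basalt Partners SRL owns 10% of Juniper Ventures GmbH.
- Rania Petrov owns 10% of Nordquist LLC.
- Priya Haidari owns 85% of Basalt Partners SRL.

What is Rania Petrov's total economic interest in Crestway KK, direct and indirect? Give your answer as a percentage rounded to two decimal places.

3.08%

Rania reaches Crestway along 2 paths.
Via Basalt → Juniper: 15% × 10% × 81% = 1.215%.
Via Nordquist → Juniper: 10% × 23% × 81% = 1.863%.
Total: 1.215% + 1.863% = 3.078%.
Rounded: 3.08%.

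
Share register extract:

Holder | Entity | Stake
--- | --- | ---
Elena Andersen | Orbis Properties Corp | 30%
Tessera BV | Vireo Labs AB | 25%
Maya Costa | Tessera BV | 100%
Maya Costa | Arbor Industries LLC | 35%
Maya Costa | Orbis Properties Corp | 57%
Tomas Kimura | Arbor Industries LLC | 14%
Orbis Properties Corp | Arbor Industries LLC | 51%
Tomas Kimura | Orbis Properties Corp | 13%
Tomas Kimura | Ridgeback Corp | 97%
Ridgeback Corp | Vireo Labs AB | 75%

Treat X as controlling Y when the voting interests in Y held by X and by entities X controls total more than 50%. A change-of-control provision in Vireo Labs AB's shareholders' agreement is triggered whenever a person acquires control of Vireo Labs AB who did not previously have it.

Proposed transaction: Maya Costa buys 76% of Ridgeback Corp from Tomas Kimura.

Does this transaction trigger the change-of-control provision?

Yes

The purchase adds only to Maya's holdings (Tomas's stake shrinks), so Maya is the only person who could newly come to control Vireo.
Maya holds 57% of Orbis, so Maya controls Orbis.
Maya holds 100% of Tessera, so Maya controls Tessera.
Maya and Orbis together hold 35% + 51% = 86% of Arbor, so Maya controls Arbor.
In Vireo, Maya's side holds only 25%, not > 50%.
So before the transaction, Maya does not control Vireo.
After the purchase, Maya holds 76% of Ridgeback directly, and Tomas's stake falls to 21%.
Maya holds 76% of Ridgeback, so Maya controls Ridgeback.
Ridgeback and Tessera together hold 75% + 25% = 100% of Vireo, so Maya controls Vireo.
Maya did not control Vireo before and does after, so the clause is triggered.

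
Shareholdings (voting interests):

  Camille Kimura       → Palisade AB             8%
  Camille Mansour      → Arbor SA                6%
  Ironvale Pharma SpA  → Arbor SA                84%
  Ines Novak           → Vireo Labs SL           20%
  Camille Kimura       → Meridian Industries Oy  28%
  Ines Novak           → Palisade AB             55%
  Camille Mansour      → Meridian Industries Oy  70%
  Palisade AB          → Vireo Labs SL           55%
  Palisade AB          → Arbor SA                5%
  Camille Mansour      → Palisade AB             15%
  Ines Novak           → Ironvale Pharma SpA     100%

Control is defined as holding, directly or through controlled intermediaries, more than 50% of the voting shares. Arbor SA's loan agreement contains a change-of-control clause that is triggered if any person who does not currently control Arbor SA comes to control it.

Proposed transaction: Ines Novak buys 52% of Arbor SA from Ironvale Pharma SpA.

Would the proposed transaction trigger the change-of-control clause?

The purchase adds only to Ines's holdings (Ironvale's stake shrinks), so Ines is the only person who could newly come to control Arbor.
Ines holds 100% of Ironvale, so Ines controls Ironvale.
Ines holds 55% of Palisade, so Ines controls Palisade.
Palisade and Ironvale together hold 5% + 84% = 89% of Arbor, so Ines controls Arbor.
So Ines already controls Arbor before the transaction.
After the purchase, Ines holds 52% of Arbor directly, and Ironvale's stake falls to 32%.
Ines controlled Arbor already, so this is not a new person acquiring control; every other person's position is unchanged or reduced.
No new person acquires control, so the clause is not triggered.

No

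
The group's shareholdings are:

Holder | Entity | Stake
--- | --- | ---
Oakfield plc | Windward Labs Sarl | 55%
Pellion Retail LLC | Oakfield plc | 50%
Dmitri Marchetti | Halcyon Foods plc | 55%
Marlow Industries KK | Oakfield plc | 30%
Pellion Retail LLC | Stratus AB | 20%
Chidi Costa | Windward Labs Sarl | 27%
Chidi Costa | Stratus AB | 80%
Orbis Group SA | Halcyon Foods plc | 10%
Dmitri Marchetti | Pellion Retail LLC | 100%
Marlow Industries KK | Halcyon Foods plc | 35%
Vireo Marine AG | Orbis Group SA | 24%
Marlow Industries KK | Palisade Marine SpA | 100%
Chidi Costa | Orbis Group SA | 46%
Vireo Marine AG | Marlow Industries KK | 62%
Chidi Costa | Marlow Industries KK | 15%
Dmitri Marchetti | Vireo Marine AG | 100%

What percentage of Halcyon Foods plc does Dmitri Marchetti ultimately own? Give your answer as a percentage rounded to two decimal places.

79.10%

Dmitri reaches Halcyon along 3 paths.
Via Vireo → Marlow: 100% × 62% × 35% = 21.7%.
Direct stake: 55% = 55%.
Via Vireo → Orbis: 100% × 24% × 10% = 2.4%.
Total: 21.7% + 55% + 2.4% = 79.1%.
Rounded: 79.10%.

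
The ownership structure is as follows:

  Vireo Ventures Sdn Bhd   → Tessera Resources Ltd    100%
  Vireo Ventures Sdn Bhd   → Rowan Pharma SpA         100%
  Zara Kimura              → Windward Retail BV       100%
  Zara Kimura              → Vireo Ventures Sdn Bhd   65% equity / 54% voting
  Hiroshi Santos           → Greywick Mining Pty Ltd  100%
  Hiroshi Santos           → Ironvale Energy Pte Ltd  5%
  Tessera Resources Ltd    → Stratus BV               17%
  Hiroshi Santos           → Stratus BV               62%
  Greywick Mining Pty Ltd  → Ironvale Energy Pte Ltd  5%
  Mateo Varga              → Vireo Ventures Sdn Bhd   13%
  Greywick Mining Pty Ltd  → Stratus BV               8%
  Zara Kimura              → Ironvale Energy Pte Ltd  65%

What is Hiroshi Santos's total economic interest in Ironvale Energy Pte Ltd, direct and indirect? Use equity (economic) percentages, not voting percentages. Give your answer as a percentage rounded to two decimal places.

10.00%

Hiroshi reaches Ironvale along 2 paths.
Direct stake: 5% = 5%.
Via Greywick: 100% × 5% = 5%.
Total: 5% + 5% = 10%.
Rounded: 10.00%.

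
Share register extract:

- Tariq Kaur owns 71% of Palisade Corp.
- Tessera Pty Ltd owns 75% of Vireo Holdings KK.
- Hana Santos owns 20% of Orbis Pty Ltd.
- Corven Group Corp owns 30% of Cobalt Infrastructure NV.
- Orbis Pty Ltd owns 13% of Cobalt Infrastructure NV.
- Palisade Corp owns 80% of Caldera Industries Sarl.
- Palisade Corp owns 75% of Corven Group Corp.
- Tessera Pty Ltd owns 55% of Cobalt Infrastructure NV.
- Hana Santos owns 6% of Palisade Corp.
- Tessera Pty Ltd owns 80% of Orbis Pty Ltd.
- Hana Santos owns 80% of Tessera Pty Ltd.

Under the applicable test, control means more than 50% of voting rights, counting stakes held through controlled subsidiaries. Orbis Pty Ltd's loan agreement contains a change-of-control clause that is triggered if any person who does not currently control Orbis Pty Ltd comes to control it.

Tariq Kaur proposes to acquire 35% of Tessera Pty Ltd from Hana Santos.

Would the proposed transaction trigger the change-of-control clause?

No

The purchase adds only to Tariq's holdings (Hana's stake shrinks), so Tariq is the only person who could newly come to control Orbis.
Tariq holds 71% of Palisade, so Tariq controls Palisade.
Palisade holds 75% of Corven, so Tariq controls Corven.
Palisade holds 80% of Caldera, so Tariq controls Caldera.
Neither Tariq nor any entity Tariq controls holds any voting interest in Orbis.
So before the transaction, Tariq does not control Orbis.
After the purchase, Tariq holds 35% of Tessera directly, and Hana's stake falls to 45%.
Tariq's side now holds 35% of Tessera, not > 50%, so Tariq still does not control Tessera.
After the transaction, neither Tariq nor any entity Tariq controls holds a voting interest in Orbis, so Tariq still does not control it.
No new person acquires control, so the clause is not triggered.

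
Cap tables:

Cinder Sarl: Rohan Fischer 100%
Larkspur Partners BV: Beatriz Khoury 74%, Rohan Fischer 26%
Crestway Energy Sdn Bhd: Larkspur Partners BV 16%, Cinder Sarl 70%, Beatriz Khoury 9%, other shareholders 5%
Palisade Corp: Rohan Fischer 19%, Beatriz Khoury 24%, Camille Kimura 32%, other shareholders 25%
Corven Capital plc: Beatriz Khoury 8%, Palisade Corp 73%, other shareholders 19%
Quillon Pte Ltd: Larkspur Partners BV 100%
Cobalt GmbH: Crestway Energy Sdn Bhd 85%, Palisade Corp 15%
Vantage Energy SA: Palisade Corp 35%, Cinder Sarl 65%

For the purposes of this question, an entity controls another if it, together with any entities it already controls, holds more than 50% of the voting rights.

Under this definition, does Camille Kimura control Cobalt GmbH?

Camille's largest direct stake is 32% in Palisade, which does not meet the threshold, so Camille controls no company.
Neither Camille nor any entity Camille controls holds any voting interest in Cobalt.
So Camille does not control Cobalt.

No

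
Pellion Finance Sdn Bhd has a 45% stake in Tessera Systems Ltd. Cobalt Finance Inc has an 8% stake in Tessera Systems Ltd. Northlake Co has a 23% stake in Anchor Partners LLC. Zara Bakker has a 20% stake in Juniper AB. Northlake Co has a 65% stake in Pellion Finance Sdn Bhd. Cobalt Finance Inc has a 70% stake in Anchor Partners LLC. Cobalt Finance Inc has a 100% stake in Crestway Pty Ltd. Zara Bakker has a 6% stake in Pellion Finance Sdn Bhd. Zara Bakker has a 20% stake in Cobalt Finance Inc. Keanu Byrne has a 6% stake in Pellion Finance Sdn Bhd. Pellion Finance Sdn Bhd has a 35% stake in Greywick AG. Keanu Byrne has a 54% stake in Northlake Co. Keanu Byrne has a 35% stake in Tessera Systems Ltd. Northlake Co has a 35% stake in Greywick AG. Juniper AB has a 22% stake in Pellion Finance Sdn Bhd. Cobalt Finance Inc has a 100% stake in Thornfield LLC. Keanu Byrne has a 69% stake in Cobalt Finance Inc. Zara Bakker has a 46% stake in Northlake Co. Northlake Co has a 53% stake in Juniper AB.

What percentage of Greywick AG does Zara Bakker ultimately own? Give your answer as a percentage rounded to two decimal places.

32.08%

Zara reaches Greywick along 5 paths.
Via Northlake → Pellion: 46% × 65% × 35% = 10.465%.
Via Juniper → Pellion: 20% × 22% × 35% = 1.54%.
Via Northlake → Juniper → Pellion: 46% × 53% × 22% × 35% = 1.87726%.
Via Pellion: 6% × 35% = 2.1%.
Via Northlake: 46% × 35% = 16.1%.
Total: 10.465% + 1.54% + 1.87726% + 2.1% + 16.1% = 32.08226%.
Rounded: 32.08%.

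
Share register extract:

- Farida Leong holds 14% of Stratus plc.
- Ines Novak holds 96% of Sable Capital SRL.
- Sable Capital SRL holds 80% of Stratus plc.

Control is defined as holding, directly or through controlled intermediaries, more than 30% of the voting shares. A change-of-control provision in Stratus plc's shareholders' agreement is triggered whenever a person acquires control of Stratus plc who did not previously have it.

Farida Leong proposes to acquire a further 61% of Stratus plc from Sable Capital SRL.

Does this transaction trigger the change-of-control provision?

The purchase adds only to Farida's holdings (Sable's stake shrinks), so Farida is the only person who could newly come to control Stratus.
Farida's largest direct stake is 14% in Stratus, which does not meet the threshold, so Farida controls no company.
In Stratus, Farida's side holds only 14%, not > 30%.
So before the transaction, Farida does not control Stratus.
After the purchase, Farida's direct stake in Stratus rises to 14% + 61% = 75%, and Sable's stake falls to 19%.
Farida holds 75% of Stratus, so Farida controls Stratus.
Farida did not control Stratus before and does after, so the clause is triggered.

Yes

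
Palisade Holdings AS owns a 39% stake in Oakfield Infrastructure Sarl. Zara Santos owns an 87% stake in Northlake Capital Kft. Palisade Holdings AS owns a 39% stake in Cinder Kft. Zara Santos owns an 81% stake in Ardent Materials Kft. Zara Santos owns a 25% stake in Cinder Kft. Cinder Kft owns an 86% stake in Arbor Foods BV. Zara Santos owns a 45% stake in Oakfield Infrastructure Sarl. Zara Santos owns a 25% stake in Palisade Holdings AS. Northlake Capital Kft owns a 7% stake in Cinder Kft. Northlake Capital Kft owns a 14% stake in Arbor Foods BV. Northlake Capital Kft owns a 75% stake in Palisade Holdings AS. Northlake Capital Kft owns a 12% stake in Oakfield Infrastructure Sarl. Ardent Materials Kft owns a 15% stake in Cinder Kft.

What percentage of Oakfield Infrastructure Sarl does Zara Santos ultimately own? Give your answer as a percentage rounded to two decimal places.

Zara reaches Oakfield along 4 paths.
Via Northlake: 87% × 12% = 10.44%.
Via Northlake → Palisade: 87% × 75% × 39% = 25.4475%.
Via Palisade: 25% × 39% = 9.75%.
Direct stake: 45% = 45%.
Total: 10.44% + 25.4475% + 9.75% + 45% = 90.6375%.
Rounded: 90.64%.

90.64%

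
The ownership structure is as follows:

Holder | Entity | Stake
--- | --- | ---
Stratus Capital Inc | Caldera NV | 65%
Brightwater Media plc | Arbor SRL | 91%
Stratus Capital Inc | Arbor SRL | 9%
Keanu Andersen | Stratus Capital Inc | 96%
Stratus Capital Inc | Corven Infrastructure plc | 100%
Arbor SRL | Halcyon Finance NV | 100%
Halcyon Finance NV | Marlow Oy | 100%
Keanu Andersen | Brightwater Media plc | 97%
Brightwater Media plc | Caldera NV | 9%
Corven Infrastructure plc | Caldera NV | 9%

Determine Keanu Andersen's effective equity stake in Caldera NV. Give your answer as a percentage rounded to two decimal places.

79.77%

Keanu reaches Caldera along 3 paths.
Via Brightwater: 97% × 9% = 8.73%.
Via Stratus: 96% × 65% = 62.4%.
Via Stratus → Corven: 96% × 100% × 9% = 8.64%.
Total: 8.73% + 62.4% + 8.64% = 79.77%.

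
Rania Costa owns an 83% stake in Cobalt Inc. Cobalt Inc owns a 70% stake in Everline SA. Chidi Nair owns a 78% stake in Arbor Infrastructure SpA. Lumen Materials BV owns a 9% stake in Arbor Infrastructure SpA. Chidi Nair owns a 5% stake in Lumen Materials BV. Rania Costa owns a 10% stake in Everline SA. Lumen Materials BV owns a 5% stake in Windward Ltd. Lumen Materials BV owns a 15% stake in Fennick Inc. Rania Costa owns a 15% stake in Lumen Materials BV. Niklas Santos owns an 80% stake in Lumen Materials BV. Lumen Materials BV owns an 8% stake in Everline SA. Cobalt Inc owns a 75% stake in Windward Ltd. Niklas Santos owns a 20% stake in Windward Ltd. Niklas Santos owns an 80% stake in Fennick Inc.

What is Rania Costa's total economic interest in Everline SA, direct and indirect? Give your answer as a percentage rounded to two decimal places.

Rania reaches Everline along 3 paths.
Via Cobalt: 83% × 70% = 58.1%.
Via Lumen: 15% × 8% = 1.2%.
Direct stake: 10% = 10%.
Total: 58.1% + 1.2% + 10% = 69.3%.
Rounded: 69.30%.

69.30%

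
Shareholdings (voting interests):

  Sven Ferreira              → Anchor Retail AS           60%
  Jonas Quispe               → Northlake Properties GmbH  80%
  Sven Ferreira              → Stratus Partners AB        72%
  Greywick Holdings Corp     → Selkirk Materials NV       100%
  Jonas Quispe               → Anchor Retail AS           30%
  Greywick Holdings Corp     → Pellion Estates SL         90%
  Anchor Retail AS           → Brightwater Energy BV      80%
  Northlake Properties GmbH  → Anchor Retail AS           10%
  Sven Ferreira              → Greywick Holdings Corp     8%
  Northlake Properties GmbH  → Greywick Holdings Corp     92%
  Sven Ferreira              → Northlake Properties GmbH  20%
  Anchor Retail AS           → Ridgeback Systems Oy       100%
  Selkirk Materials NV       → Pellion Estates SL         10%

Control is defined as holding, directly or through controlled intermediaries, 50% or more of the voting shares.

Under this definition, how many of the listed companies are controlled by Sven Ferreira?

4

Sven holds 60% of Anchor, so Sven controls Anchor.
Anchor holds 80% of Brightwater, so Sven controls Brightwater.
Anchor holds 100% of Ridgeback, so Sven controls Ridgeback.
Sven holds 72% of Stratus, so Sven controls Stratus.
No other company's threshold is met.
Sven controls 4 companies.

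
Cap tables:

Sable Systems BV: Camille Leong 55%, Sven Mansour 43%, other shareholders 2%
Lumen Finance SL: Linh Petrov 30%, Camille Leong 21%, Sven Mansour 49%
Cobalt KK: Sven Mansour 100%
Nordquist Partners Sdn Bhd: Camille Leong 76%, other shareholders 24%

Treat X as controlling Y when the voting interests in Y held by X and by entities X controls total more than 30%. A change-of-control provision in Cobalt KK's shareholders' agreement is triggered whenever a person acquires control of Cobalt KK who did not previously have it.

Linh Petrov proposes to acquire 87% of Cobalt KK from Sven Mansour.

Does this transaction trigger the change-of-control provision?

Yes

The purchase adds only to Linh's holdings (Sven's stake shrinks), so Linh is the only person who could newly come to control Cobalt.
Linh's largest direct stake is 30% in Lumen, which does not meet the threshold, so Linh controls no company.
Neither Linh nor any entity Linh controls holds any voting interest in Cobalt.
So before the transaction, Linh does not control Cobalt.
After the purchase, Linh holds 87% of Cobalt directly, and Sven's stake falls to 13%.
Linh holds 87% of Cobalt, so Linh controls Cobalt.
Linh did not control Cobalt before and does after, so the clause is triggered.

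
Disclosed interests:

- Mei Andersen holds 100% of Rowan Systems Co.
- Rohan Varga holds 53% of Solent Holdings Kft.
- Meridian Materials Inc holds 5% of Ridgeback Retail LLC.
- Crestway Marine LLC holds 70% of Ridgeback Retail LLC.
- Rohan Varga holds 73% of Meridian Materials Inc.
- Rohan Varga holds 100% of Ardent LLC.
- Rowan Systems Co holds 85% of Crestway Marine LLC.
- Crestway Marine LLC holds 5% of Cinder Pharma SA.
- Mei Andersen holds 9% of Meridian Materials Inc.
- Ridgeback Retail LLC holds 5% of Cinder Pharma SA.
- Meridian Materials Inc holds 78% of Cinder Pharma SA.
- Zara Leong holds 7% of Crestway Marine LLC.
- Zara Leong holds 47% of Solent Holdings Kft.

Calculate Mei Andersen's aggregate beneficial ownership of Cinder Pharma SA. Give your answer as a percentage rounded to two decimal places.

Mei reaches Cinder along 4 paths.
Via Rowan → Crestway → Ridgeback: 100% × 85% × 70% × 5% = 2.975%.
Via Meridian → Ridgeback: 9% × 5% × 5% = 0.0225%.
Via Meridian: 9% × 78% = 7.02%.
Via Rowan → Crestway: 100% × 85% × 5% = 4.25%.
Total: 2.975% + 0.0225% + 7.02% + 4.25% = 14.2675%.
Rounded: 14.27%.

14.27%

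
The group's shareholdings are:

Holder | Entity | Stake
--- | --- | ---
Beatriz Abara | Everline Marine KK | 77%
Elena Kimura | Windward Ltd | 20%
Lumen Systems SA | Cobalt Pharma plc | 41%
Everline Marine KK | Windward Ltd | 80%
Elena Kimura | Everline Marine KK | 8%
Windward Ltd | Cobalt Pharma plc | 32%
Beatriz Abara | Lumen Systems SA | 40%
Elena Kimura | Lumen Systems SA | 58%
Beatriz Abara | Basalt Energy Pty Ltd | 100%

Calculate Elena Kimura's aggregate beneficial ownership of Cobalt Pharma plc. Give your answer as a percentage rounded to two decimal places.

Elena reaches Cobalt along 3 paths.
Via Windward: 20% × 32% = 6.4%.
Via Everline → Windward: 8% × 80% × 32% = 2.048%.
Via Lumen: 58% × 41% = 23.78%.
Total: 6.4% + 2.048% + 23.78% = 32.228%.
Rounded: 32.23%.

32.23%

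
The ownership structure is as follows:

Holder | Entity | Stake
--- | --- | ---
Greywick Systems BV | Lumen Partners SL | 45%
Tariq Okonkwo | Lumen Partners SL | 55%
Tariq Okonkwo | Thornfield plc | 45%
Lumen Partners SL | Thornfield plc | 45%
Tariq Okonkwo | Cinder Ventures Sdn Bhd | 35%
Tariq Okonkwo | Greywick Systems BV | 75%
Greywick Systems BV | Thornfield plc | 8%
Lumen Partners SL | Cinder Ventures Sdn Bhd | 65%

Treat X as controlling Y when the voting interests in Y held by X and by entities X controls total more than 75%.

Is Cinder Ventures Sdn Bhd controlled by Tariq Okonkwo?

No

Tariq's largest direct stake is 75% in Greywick, which does not meet the threshold, so Tariq controls no company.
In Cinder, Tariq's side holds only 35%, not > 75%.
So Tariq does not control Cinder.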